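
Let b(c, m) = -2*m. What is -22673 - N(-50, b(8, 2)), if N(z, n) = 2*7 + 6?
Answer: -22693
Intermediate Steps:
N(z, n) = 20 (N(z, n) = 14 + 6 = 20)
-22673 - N(-50, b(8, 2)) = -22673 - 1*20 = -22673 - 20 = -22693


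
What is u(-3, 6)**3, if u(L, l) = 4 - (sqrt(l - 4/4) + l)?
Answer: -(2 + sqrt(5))**3 ≈ -76.013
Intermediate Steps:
u(L, l) = 4 - l - sqrt(-1 + l) (u(L, l) = 4 - (sqrt(l - 4*1/4) + l) = 4 - (sqrt(l - 1) + l) = 4 - (sqrt(-1 + l) + l) = 4 - (l + sqrt(-1 + l)) = 4 + (-l - sqrt(-1 + l)) = 4 - l - sqrt(-1 + l))
u(-3, 6)**3 = (4 - 1*6 - sqrt(-1 + 6))**3 = (4 - 6 - sqrt(5))**3 = (-2 - sqrt(5))**3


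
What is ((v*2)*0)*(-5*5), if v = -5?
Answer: 0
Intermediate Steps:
((v*2)*0)*(-5*5) = (-5*2*0)*(-5*5) = -10*0*(-25) = 0*(-25) = 0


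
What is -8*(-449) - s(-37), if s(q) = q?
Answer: 3629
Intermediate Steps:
-8*(-449) - s(-37) = -8*(-449) - 1*(-37) = 3592 + 37 = 3629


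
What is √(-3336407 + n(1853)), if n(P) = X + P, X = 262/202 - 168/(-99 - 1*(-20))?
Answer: I*√212292298431971/7979 ≈ 1826.1*I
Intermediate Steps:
X = 27317/7979 (X = 262*(1/202) - 168/(-99 + 20) = 131/101 - 168/(-79) = 131/101 - 168*(-1/79) = 131/101 + 168/79 = 27317/7979 ≈ 3.4236)
n(P) = 27317/7979 + P
√(-3336407 + n(1853)) = √(-3336407 + (27317/7979 + 1853)) = √(-3336407 + 14812404/7979) = √(-26606379049/7979) = I*√212292298431971/7979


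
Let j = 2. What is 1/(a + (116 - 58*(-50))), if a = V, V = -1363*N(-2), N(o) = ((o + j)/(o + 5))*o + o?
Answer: 1/5742 ≈ 0.00017416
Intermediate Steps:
N(o) = o + o*(2 + o)/(5 + o) (N(o) = ((o + 2)/(o + 5))*o + o = ((2 + o)/(5 + o))*o + o = o*(2 + o)/(5 + o) + o = o + o*(2 + o)/(5 + o))
V = 2726 (V = -(-2726)*(7 + 2*(-2))/(5 - 2) = -(-2726)*(7 - 4)/3 = -(-2726)*3/3 = -1363*(-2) = 2726)
a = 2726
1/(a + (116 - 58*(-50))) = 1/(2726 + (116 - 58*(-50))) = 1/(2726 + (116 + 2900)) = 1/(2726 + 3016) = 1/5742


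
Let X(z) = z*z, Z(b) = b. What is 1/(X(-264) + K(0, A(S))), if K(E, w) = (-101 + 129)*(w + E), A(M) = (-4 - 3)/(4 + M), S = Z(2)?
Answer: 3/208990 ≈ 1.4355e-5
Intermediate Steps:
S = 2
A(M) = -7/(4 + M)
K(E, w) = 28*E + 28*w (K(E, w) = 28*(E + w) = 28*E + 28*w)
X(z) = z²
1/(X(-264) + K(0, A(S))) = 1/((-264)² + (28*0 + 28*(-7/(4 + 2)))) = 1/(69696 + (0 + 28*(-7/6))) = 1/(69696 + (0 - 98/3)) = 1/(69696 - 98/3) = 1/(208990/3) = 3/208990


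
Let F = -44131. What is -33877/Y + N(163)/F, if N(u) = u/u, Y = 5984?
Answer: -1495031871/264079904 ≈ -5.6613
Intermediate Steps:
N(u) = 1
-33877/Y + N(163)/F = -33877/5984 + 1/(-44131) = -33877*1/5984 + 1*(-1/44131) = -33877/5984 - 1/44131 = -1495031871/264079904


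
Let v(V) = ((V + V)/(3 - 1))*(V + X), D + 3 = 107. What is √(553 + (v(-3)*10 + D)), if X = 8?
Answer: 13*√3 ≈ 22.517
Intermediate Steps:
D = 104 (D = -3 + 107 = 104)
v(V) = V*(8 + V) (v(V) = ((V + V)/(3 - 1))*(V + 8) = ((2*V)/2)*(8 + V) = ((2*V)*(½))*(8 + V) = V*(8 + V))
√(553 + (v(-3)*10 + D)) = √(553 + (-3*(8 - 3)*10 + 104)) = √(553 + (-3*5*10 + 104)) = √(553 + (-15*10 + 104)) = √(553 + (-150 + 104)) = √(553 - 46) = √507 = 13*√3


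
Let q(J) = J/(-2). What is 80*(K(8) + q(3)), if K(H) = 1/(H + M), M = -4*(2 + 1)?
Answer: -140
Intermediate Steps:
M = -12 (M = -4*3 = -12)
q(J) = -J/2 (q(J) = J*(-1/2) = -J/2)
K(H) = 1/(-12 + H) (K(H) = 1/(H - 12) = 1/(-12 + H))
80*(K(8) + q(3)) = 80*(1/(-12 + 8) - 1/2*3) = 80*(1/(-4) - 3/2) = 80*(-1/4 - 3/2) = 80*(-7/4) = -140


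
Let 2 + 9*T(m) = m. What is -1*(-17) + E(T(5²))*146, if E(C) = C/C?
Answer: 163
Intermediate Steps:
T(m) = -2/9 + m/9
E(C) = 1
-1*(-17) + E(T(5²))*146 = -1*(-17) + 1*146 = 17 + 146 = 163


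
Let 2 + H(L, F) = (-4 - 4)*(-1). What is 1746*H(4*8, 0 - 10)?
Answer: 10476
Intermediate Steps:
H(L, F) = 6 (H(L, F) = -2 + (-4 - 4)*(-1) = -2 - 8*(-1) = -2 + 8 = 6)
1746*H(4*8, 0 - 10) = 1746*6 = 10476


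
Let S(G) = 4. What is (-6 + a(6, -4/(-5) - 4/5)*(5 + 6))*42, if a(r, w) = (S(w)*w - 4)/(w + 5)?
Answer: -3108/5 ≈ -621.60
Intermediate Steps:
a(r, w) = (-4 + 4*w)/(5 + w) (a(r, w) = (4*w - 4)/(w + 5) = (-4 + 4*w)/(5 + w))
(-6 + a(6, -4/(-5) - 4/5)*(5 + 6))*42 = (-6 + (4*(-1 + (-4/(-5) - 4/5))/(5 + (-4/(-5) - 4/5)))*(5 + 6))*42 = (-6 + (4*(-1 + (-4*(-⅕) - 4*⅕))/(5 + (-4*(-⅕) - 4*⅕)))*11)*42 = (-6 + (4*(-1 + (⅘ - ⅘))/(5 + (⅘ - ⅘)))*11)*42 = (-6 + (4*(-1 + 0)/(5 + 0))*11)*42 = (-6 + (4*(-1)/5)*11)*42 = (-6 + (4*(⅕)*(-1))*11)*42 = (-6 - ⅘*11)*42 = (-6 - 44/5)*42 = -74/5*42 = -3108/5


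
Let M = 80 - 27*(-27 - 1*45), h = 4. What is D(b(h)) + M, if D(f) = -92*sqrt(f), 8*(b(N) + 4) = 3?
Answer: 2024 - 23*I*sqrt(58) ≈ 2024.0 - 175.16*I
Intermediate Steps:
b(N) = -29/8 (b(N) = -4 + (1/8)*3 = -4 + 3/8 = -29/8)
M = 2024 (M = 80 - 27*(-27 - 45) = 80 - 27*(-72) = 80 + 1944 = 2024)
D(b(h)) + M = -23*I*sqrt(58) + 2024 = 2024 - 23*I*sqrt(58)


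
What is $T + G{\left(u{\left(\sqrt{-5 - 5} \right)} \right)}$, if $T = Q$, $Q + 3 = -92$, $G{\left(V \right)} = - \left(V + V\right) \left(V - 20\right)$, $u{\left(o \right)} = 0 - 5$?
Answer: $-345$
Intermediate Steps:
$u{\left(o \right)} = -5$ ($u{\left(o \right)} = 0 - 5 = -5$)
$G{\left(V \right)} = - 2 V \left(-20 + V\right)$
$Q = -95$ ($Q = -3 - 92 = -95$)
$T = -95$
$T + G{\left(u{\left(\sqrt{-5 - 5} \right)} \right)} = -95 + 2 \left(-5\right) \left(20 - -5\right) = -95 + 2 \left(-5\right) \left(20 + 5\right) = -95 + 2 \left(-5\right) 25 = -95 - 250 = -345$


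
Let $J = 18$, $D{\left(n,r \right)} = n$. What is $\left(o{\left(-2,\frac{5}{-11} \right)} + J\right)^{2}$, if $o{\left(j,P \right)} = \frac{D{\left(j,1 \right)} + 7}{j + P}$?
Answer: $\frac{185761}{729} \approx 254.82$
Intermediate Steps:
$o{\left(j,P \right)} = \frac{7 + j}{P + j}$ ($o{\left(j,P \right)} = \frac{j + 7}{j + P} = \frac{7 + j}{P + j}$)
$\left(o{\left(-2,\frac{5}{-11} \right)} + J\right)^{2} = \left(\frac{7 - 2}{\frac{5}{-11} - 2} + 18\right)^{2} = \left(\frac{1}{5 \left(- \frac{1}{11}\right) - 2} \cdot 5 + 18\right)^{2} = \left(\frac{1}{- \frac{5}{11} - 2} \cdot 5 + 18\right)^{2} = \left(\frac{1}{- \frac{27}{11}} \cdot 5 + 18\right)^{2} = \left(\left(- \frac{11}{27}\right) 5 + 18\right)^{2} = \left(- \frac{55}{27} + 18\right)^{2} = \left(\frac{431}{27}\right)^{2} = \frac{185761}{729}$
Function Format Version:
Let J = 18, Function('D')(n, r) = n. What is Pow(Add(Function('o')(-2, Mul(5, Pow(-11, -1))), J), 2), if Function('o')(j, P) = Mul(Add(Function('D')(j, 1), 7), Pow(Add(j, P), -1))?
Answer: Rational(185761, 729) ≈ 254.82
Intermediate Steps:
Function('o')(j, P) = Mul(Pow(Add(P, j), -1), Add(7, j)) (Function('o')(j, P) = Mul(Add(j, 7), Pow(Add(j, P), -1)) = Mul(Add(7, j), Pow(Add(P, j), -1)) = Mul(Pow(Add(P, j), -1), Add(7, j)))
Pow(Add(Function('o')(-2, Mul(5, Pow(-11, -1))), J), 2) = Pow(Add(Mul(Pow(Add(Mul(5, Pow(-11, -1)), -2), -1), Add(7, -2)), 18), 2) = Pow(Add(Mul(Pow(Add(Mul(5, Rational(-1, 11)), -2), -1), 5), 18), 2) = Pow(Add(Mul(Pow(Add(Rational(-5, 11), -2), -1), 5), 18), 2) = Pow(Add(Mul(Pow(Rational(-27, 11), -1), 5), 18), 2) = Pow(Add(Mul(Rational(-11, 27), 5), 18), 2) = Pow(Add(Rational(-55, 27), 18), 2) = Pow(Rational(431, 27), 2) = Rational(185761, 729)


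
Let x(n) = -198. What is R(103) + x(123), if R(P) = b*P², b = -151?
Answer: -1602157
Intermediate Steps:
R(P) = -151*P²
R(103) + x(123) = -151*103² - 198 = -151*10609 - 198 = -1601959 - 198 = -1602157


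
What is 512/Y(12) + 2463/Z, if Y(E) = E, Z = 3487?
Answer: 453725/10461 ≈ 43.373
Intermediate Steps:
512/Y(12) + 2463/Z = 512/12 + 2463/3487 = 512*(1/12) + 2463*(1/3487) = 128/3 + 2463/3487 = 453725/10461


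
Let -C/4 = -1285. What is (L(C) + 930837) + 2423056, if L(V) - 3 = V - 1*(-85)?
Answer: 3359121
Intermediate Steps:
C = 5140 (C = -4*(-1285) = 5140)
L(V) = 88 + V (L(V) = 3 + (V - 1*(-85)) = 3 + (V + 85) = 3 + (85 + V) = 88 + V)
(L(C) + 930837) + 2423056 = ((88 + 5140) + 930837) + 2423056 = (5228 + 930837) + 2423056 = 936065 + 2423056 = 3359121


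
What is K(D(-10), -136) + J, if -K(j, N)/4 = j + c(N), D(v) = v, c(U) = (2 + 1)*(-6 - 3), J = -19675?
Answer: -19527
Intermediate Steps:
c(U) = -27 (c(U) = 3*(-9) = -27)
K(j, N) = 108 - 4*j (K(j, N) = -4*(j - 27) = -4*(-27 + j) = 108 - 4*j)
K(D(-10), -136) + J = (108 - 4*(-10)) - 19675 = (108 + 40) - 19675 = 148 - 19675 = -19527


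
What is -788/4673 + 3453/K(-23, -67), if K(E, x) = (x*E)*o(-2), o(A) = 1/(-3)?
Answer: -49621915/7201093 ≈ -6.8909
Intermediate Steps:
o(A) = -⅓
K(E, x) = -E*x/3 (K(E, x) = (x*E)*(-⅓) = (E*x)*(-⅓) = -E*x/3)
-788/4673 + 3453/K(-23, -67) = -788/4673 + 3453/((-⅓*(-23)*(-67))) = -788*1/4673 + 3453/(-1541/3) = -788/4673 + 3453*(-3/1541) = -788/4673 - 10359/1541 = -49621915/7201093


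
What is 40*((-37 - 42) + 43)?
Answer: -1440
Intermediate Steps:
40*((-37 - 42) + 43) = 40*(-79 + 43) = 40*(-36) = -1440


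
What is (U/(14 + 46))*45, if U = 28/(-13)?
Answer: -21/13 ≈ -1.6154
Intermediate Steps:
U = -28/13 (U = 28*(-1/13) = -28/13 ≈ -2.1538)
(U/(14 + 46))*45 = -28/(13*(14 + 46))*45 = -28/13/60*45 = -28/13*1/60*45 = -7/195*45 = -21/13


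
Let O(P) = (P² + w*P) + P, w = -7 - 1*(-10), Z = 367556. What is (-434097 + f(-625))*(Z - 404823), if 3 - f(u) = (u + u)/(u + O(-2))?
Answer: 10175619294392/629 ≈ 1.6177e+10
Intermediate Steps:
w = 3 (w = -7 + 10 = 3)
O(P) = P² + 4*P (O(P) = (P² + 3*P) + P = P² + 4*P)
f(u) = 3 - 2*u/(-4 + u) (f(u) = 3 - (u + u)/(u - 2*(4 - 2)) = 3 - 2*u/(u - 2*2) = 3 - 2*u/(u - 4) = 3 - 2*u/(-4 + u))
(-434097 + f(-625))*(Z - 404823) = (-434097 + (-12 - 625)/(-4 - 625))*(367556 - 404823) = (-434097 - 637/(-629))*(-37267) = (-434097 - 1/629*(-637))*(-37267) = (-434097 + 637/629)*(-37267) = -273046376/629*(-37267) = 10175619294392/629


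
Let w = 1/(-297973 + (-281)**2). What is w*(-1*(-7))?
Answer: -7/219012 ≈ -3.1962e-5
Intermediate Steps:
w = -1/219012 (w = 1/(-297973 + 78961) = 1/(-219012) = -1/219012 ≈ -4.5660e-6)
w*(-1*(-7)) = -(-1)*(-7)/219012 = -1/219012*7 = -7/219012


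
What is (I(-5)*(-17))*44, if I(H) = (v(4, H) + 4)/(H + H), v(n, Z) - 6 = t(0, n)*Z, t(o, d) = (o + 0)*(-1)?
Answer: 748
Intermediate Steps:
t(o, d) = -o (t(o, d) = o*(-1) = -o)
v(n, Z) = 6 (v(n, Z) = 6 + (-1*0)*Z = 6 + 0*Z = 6 + 0 = 6)
I(H) = 5/H (I(H) = (6 + 4)/(H + H) = 10/((2*H)) = 10*(1/(2*H)) = 5/H)
(I(-5)*(-17))*44 = ((5/(-5))*(-17))*44 = ((5*(-⅕))*(-17))*44 = -1*(-17)*44 = 17*44 = 748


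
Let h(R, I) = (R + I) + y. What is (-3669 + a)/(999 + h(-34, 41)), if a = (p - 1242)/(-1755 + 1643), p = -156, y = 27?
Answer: -204765/57848 ≈ -3.5397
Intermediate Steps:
h(R, I) = 27 + I + R (h(R, I) = (R + I) + 27 = (I + R) + 27 = 27 + I + R)
a = 699/56 (a = (-156 - 1242)/(-1755 + 1643) = -1398/(-112) = -1398*(-1/112) = 699/56 ≈ 12.482)
(-3669 + a)/(999 + h(-34, 41)) = (-3669 + 699/56)/(999 + (27 + 41 - 34)) = -204765/(56*(999 + 34)) = -204765/56/1033 = -204765/56*1/1033 = -204765/57848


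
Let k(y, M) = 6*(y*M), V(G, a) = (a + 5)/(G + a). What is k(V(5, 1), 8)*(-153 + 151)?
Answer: -96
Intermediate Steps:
V(G, a) = (5 + a)/(G + a)
k(y, M) = 6*M*y (k(y, M) = 6*(M*y) = 6*M*y)
k(V(5, 1), 8)*(-153 + 151) = (6*8*((5 + 1)/(5 + 1)))*(-153 + 151) = (6*8*(6/6))*(-2) = (6*8*((1/6)*6))*(-2) = (6*8*1)*(-2) = 48*(-2) = -96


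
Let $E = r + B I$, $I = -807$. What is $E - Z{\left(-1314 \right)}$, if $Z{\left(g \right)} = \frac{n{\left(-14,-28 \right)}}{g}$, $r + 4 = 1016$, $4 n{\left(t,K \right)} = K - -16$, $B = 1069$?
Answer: $- \frac{377411899}{438} \approx -8.6167 \cdot 10^{5}$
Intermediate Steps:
$n{\left(t,K \right)} = 4 + \frac{K}{4}$ ($n{\left(t,K \right)} = \frac{K - -16}{4} = \frac{K + 16}{4} = \frac{16 + K}{4} = 4 + \frac{K}{4}$)
$r = 1012$ ($r = -4 + 1016 = 1012$)
$Z{\left(g \right)} = - \frac{3}{g}$ ($Z{\left(g \right)} = \frac{4 + \frac{1}{4} \left(-28\right)}{g} = \frac{4 - 7}{g} = - \frac{3}{g}$)
$E = -861671$ ($E = 1012 + 1069 \left(-807\right) = 1012 - 862683 = -861671$)
$E - Z{\left(-1314 \right)} = -861671 - - \frac{3}{-1314} = -861671 - \left(-3\right) \left(- \frac{1}{1314}\right) = -861671 - \frac{1}{438} = - \frac{377411899}{438}$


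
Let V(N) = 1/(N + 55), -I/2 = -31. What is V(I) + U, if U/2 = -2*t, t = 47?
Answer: -21995/117 ≈ -187.99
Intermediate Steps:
I = 62 (I = -2*(-31) = 62)
V(N) = 1/(55 + N)
U = -188 (U = 2*(-2*47) = 2*(-94) = -188)
V(I) + U = 1/(55 + 62) - 188 = 1/117 - 188 = -21995/117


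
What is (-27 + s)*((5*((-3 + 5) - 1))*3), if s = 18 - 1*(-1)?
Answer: -120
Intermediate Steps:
s = 19 (s = 18 + 1 = 19)
(-27 + s)*((5*((-3 + 5) - 1))*3) = (-27 + 19)*((5*((-3 + 5) - 1))*3) = -8*5*(2 - 1)*3 = -8*5*1*3 = -40*3 = -8*15 = -120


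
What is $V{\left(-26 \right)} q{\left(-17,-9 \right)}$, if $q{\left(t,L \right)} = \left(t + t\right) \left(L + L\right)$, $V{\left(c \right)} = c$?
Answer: $-15912$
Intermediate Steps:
$q{\left(t,L \right)} = 4 L t$ ($q{\left(t,L \right)} = 2 t 2 L = 4 L t$)
$V{\left(-26 \right)} q{\left(-17,-9 \right)} = - 26 \cdot 4 \left(-9\right) \left(-17\right) = \left(-26\right) 612 = -15912$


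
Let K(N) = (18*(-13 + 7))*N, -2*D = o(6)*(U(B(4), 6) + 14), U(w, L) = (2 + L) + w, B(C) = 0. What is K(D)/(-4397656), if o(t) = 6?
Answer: -891/549707 ≈ -0.0016209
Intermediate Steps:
U(w, L) = 2 + L + w
D = -66 (D = -3*((2 + 6 + 0) + 14) = -3*(8 + 14) = -3*22 = -½*132 = -66)
K(N) = -108*N (K(N) = (18*(-6))*N = -108*N)
K(D)/(-4397656) = -108*(-66)/(-4397656) = 7128*(-1/4397656) = -891/549707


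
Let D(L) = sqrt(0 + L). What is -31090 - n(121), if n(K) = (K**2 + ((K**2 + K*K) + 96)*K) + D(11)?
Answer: -3600469 - sqrt(11) ≈ -3.6005e+6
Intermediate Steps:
D(L) = sqrt(L)
n(K) = sqrt(11) + K**2 + K*(96 + 2*K**2) (n(K) = (K**2 + ((K**2 + K*K) + 96)*K) + sqrt(11) = (K**2 + ((K**2 + K**2) + 96)*K) + sqrt(11) = (K**2 + (2*K**2 + 96)*K) + sqrt(11) = (K**2 + (96 + 2*K**2)*K) + sqrt(11) = (K**2 + K*(96 + 2*K**2)) + sqrt(11) = sqrt(11) + K**2 + K*(96 + 2*K**2))
-31090 - n(121) = -31090 - (sqrt(11) + 121**2 + 2*121**3 + 96*121) = -31090 - (sqrt(11) + 14641 + 2*1771561 + 11616) = -31090 - (sqrt(11) + 14641 + 3543122 + 11616) = -31090 - (3569379 + sqrt(11)) = -31090 + (-3569379 - sqrt(11)) = -3600469 - sqrt(11)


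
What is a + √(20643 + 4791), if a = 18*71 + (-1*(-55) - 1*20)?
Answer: 1313 + 9*√314 ≈ 1472.5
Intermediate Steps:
a = 1313 (a = 1278 + (55 - 20) = 1278 + 35 = 1313)
a + √(20643 + 4791) = 1313 + √(20643 + 4791) = 1313 + √25434 = 1313 + 9*√314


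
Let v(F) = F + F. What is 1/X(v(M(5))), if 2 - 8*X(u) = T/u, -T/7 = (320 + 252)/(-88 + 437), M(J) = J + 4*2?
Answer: 698/213 ≈ 3.2770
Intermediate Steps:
M(J) = 8 + J (M(J) = J + 8 = 8 + J)
T = -4004/349 (T = -7*(320 + 252)/(-88 + 437) = -4004/349 ≈ -11.473)
v(F) = 2*F
X(u) = 1/4 + 1001/(698*u) (X(u) = 1/4 - (-1001)/(698*u) = 1/4 + 1001/(698*u))
1/X(v(M(5))) = 1/((2002 + 349*(2*(8 + 5)))/(1396*((2*(8 + 5))))) = 1/((2002 + 349*(2*13))/(1396*((2*13)))) = 1/((1/1396)*(2002 + 349*26)/26) = 1/((1/1396)*(1/26)*(2002 + 9074)) = 1/((1/1396)*(1/26)*11076) = 1/(213/698) = 698/213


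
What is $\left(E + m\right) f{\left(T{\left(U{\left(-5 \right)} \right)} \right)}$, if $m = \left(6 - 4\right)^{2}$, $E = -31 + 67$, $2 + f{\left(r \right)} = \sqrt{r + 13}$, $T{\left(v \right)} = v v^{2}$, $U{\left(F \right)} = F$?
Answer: $-80 + 160 i \sqrt{7} \approx -80.0 + 423.32 i$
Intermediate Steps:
$T{\left(v \right)} = v^{3}$
$f{\left(r \right)} = -2 + \sqrt{13 + r}$ ($f{\left(r \right)} = -2 + \sqrt{r + 13} = -2 + \sqrt{13 + r}$)
$E = 36$
$m = 4$ ($m = 2^{2} = 4$)
$\left(E + m\right) f{\left(T{\left(U{\left(-5 \right)} \right)} \right)} = \left(36 + 4\right) \left(-2 + \sqrt{13 + \left(-5\right)^{3}}\right) = 40 \left(-2 + \sqrt{13 - 125}\right) = 40 \left(-2 + \sqrt{-112}\right) = 40 \left(-2 + 4 i \sqrt{7}\right) = -80 + 160 i \sqrt{7}$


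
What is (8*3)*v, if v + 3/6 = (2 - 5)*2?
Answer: -156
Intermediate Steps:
v = -13/2 (v = -½ + (2 - 5)*2 = -½ - 3*2 = -½ - 6 = -13/2 ≈ -6.5000)
(8*3)*v = (8*3)*(-13/2) = 24*(-13/2) = -156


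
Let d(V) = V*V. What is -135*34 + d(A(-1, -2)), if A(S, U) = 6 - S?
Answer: -4541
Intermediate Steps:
d(V) = V**2
-135*34 + d(A(-1, -2)) = -135*34 + (6 - 1*(-1))**2 = -4590 + (6 + 1)**2 = -4590 + 7**2 = -4590 + 49 = -4541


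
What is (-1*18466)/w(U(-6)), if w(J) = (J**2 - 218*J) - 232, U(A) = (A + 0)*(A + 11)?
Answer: -9233/3604 ≈ -2.5619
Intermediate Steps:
U(A) = A*(11 + A)
w(J) = -232 + J**2 - 218*J
(-1*18466)/w(U(-6)) = (-1*18466)/(-232 + (-6*(11 - 6))**2 - (-1308)*(11 - 6)) = -18466/(-232 + (-6*5)**2 - (-1308)*5) = -18466/(-232 + (-30)**2 - 218*(-30)) = -18466/(-232 + 900 + 6540) = -18466/7208 = -18466*1/7208 = -9233/3604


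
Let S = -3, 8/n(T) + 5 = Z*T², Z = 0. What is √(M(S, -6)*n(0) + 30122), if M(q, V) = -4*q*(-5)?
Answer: √30218 ≈ 173.83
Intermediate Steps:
n(T) = -8/5 (n(T) = 8/(-5 + 0*T²) = 8/(-5 + 0) = 8/(-5) = 8*(-⅕) = -8/5)
M(q, V) = 20*q
√(M(S, -6)*n(0) + 30122) = √((20*(-3))*(-8/5) + 30122) = √(-60*(-8/5) + 30122) = √(96 + 30122) = √30218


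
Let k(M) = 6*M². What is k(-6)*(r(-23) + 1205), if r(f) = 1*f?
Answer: 255312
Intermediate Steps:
r(f) = f
k(-6)*(r(-23) + 1205) = (6*(-6)²)*(-23 + 1205) = (6*36)*1182 = 216*1182 = 255312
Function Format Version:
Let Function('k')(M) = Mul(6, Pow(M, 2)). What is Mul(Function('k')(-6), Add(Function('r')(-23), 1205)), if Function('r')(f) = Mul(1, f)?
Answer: 255312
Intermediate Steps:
Function('r')(f) = f
Mul(Function('k')(-6), Add(Function('r')(-23), 1205)) = Mul(Mul(6, Pow(-6, 2)), Add(-23, 1205)) = Mul(Mul(6, 36), 1182) = Mul(216, 1182) = 255312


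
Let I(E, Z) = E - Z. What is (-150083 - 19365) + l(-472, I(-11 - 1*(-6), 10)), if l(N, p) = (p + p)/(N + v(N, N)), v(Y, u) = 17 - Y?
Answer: -2880646/17 ≈ -1.6945e+5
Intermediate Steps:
l(N, p) = 2*p/17 (l(N, p) = (p + p)/(N + (17 - N)) = (2*p)/17 = (2*p)*(1/17) = 2*p/17)
(-150083 - 19365) + l(-472, I(-11 - 1*(-6), 10)) = (-150083 - 19365) + 2*((-11 - 1*(-6)) - 1*10)/17 = -169448 + 2*((-11 + 6) - 10)/17 = -169448 + 2*(-5 - 10)/17 = -169448 + (2/17)*(-15) = -169448 - 30/17 = -2880646/17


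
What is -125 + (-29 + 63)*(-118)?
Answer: -4137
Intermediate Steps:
-125 + (-29 + 63)*(-118) = -125 + 34*(-118) = -125 - 4012 = -4137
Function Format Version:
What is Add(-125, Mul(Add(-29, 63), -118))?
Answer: -4137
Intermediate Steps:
Add(-125, Mul(Add(-29, 63), -118)) = Add(-125, Mul(34, -118)) = Add(-125, -4012) = -4137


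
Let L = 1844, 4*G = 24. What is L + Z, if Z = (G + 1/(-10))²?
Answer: 187881/100 ≈ 1878.8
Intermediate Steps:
G = 6 (G = (¼)*24 = 6)
Z = 3481/100 (Z = (6 + 1/(-10))² = (6 - ⅒)² = (59/10)² = 3481/100 ≈ 34.810)
L + Z = 1844 + 3481/100 = 187881/100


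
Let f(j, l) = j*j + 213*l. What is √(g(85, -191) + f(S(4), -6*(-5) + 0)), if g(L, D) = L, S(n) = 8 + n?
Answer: √6619 ≈ 81.357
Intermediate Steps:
f(j, l) = j² + 213*l
√(g(85, -191) + f(S(4), -6*(-5) + 0)) = √(85 + ((8 + 4)² + 213*(-6*(-5) + 0))) = √(85 + (12² + 213*(30 + 0))) = √(85 + (144 + 213*30)) = √(85 + (144 + 6390)) = √(85 + 6534) = √6619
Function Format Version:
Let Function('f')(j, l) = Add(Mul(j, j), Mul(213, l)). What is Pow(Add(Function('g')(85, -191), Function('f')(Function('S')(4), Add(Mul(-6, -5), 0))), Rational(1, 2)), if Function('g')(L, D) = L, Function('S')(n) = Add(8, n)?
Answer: Pow(6619, Rational(1, 2)) ≈ 81.357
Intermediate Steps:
Function('f')(j, l) = Add(Pow(j, 2), Mul(213, l))
Pow(Add(Function('g')(85, -191), Function('f')(Function('S')(4), Add(Mul(-6, -5), 0))), Rational(1, 2)) = Pow(Add(85, Add(Pow(Add(8, 4), 2), Mul(213, Add(Mul(-6, -5), 0)))), Rational(1, 2)) = Pow(Add(85, Add(Pow(12, 2), Mul(213, Add(30, 0)))), Rational(1, 2)) = Pow(Add(85, Add(144, Mul(213, 30))), Rational(1, 2)) = Pow(Add(85, Add(144, 6390)), Rational(1, 2)) = Pow(Add(85, 6534), Rational(1, 2)) = Pow(6619, Rational(1, 2))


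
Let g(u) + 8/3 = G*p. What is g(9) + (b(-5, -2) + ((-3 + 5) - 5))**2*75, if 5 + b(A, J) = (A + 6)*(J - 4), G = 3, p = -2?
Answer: 44074/3 ≈ 14691.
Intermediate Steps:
g(u) = -26/3 (g(u) = -8/3 + 3*(-2) = -8/3 - 6 = -26/3)
b(A, J) = -5 + (-4 + J)*(6 + A) (b(A, J) = -5 + (A + 6)*(J - 4) = -5 + (6 + A)*(-4 + J) = -5 + (-4 + J)*(6 + A))
g(9) + (b(-5, -2) + ((-3 + 5) - 5))**2*75 = -26/3 + ((-29 - 4*(-5) + 6*(-2) - 5*(-2)) + ((-3 + 5) - 5))**2*75 = -26/3 + ((-29 + 20 - 12 + 10) + (2 - 5))**2*75 = -26/3 + (-11 - 3)**2*75 = -26/3 + (-14)**2*75 = -26/3 + 196*75 = -26/3 + 14700 = 44074/3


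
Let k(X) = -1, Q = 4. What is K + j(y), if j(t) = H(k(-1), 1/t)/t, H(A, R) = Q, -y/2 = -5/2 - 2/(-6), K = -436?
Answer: -5656/13 ≈ -435.08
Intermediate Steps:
y = 13/3 (y = -2*(-5/2 - 2/(-6)) = -2*(-5*½ - 2*(-⅙)) = -2*(-5/2 + ⅓) = -2*(-13/6) = 13/3 ≈ 4.3333)
H(A, R) = 4
j(t) = 4/t
K + j(y) = -436 + 4/(13/3) = -436 + 4*(3/13) = -436 + 12/13 = -5656/13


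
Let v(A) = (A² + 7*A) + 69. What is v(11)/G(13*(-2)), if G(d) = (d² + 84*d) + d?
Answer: -267/1534 ≈ -0.17405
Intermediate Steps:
G(d) = d² + 85*d
v(A) = 69 + A² + 7*A
v(11)/G(13*(-2)) = (69 + 11² + 7*11)/(((13*(-2))*(85 + 13*(-2)))) = (69 + 121 + 77)/((-26*(85 - 26))) = 267/((-26*59)) = 267/(-1534) = 267*(-1/1534) = -267/1534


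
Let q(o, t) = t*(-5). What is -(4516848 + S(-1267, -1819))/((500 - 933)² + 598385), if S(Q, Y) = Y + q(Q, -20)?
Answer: -1505043/261958 ≈ -5.7454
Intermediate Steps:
q(o, t) = -5*t
S(Q, Y) = 100 + Y (S(Q, Y) = Y - 5*(-20) = Y + 100 = 100 + Y)
-(4516848 + S(-1267, -1819))/((500 - 933)² + 598385) = -(4516848 + (100 - 1819))/((500 - 933)² + 598385) = -(4516848 - 1719)/((-433)² + 598385) = -4515129/(187489 + 598385) = -4515129/785874 = -1*1505043/261958 = -1505043/261958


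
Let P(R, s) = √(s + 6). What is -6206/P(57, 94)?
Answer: -3103/5 ≈ -620.60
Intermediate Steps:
P(R, s) = √(6 + s)
-6206/P(57, 94) = -6206/√(6 + 94) = -6206/(√100) = -6206/10 = -6206*⅒ = -3103/5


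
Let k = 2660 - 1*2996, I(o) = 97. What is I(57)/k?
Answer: -97/336 ≈ -0.28869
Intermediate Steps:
k = -336 (k = 2660 - 2996 = -336)
I(57)/k = 97/(-336) = 97*(-1/336) = -97/336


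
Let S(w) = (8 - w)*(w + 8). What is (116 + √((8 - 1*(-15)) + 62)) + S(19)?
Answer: -181 + √85 ≈ -171.78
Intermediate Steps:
S(w) = (8 + w)*(8 - w) (S(w) = (8 - w)*(8 + w) = (8 + w)*(8 - w))
(116 + √((8 - 1*(-15)) + 62)) + S(19) = (116 + √((8 - 1*(-15)) + 62)) + (64 - 1*19²) = (116 + √((8 + 15) + 62)) + (64 - 1*361) = (116 + √(23 + 62)) + (64 - 361) = (116 + √85) - 297 = -181 + √85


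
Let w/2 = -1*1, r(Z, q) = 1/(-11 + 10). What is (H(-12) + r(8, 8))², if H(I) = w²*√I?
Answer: (1 - 8*I*√3)² ≈ -191.0 - 27.713*I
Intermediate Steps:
r(Z, q) = -1 (r(Z, q) = 1/(-1) = -1)
w = -2 (w = 2*(-1*1) = 2*(-1) = -2)
H(I) = 4*√I (H(I) = (-2)²*√I = 4*√I)
(H(-12) + r(8, 8))² = (4*√(-12) - 1)² = (4*(2*I*√3) - 1)² = (8*I*√3 - 1)² = (-1 + 8*I*√3)²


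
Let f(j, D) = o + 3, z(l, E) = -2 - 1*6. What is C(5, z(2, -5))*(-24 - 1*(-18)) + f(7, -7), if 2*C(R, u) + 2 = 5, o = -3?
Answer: -9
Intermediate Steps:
z(l, E) = -8 (z(l, E) = -2 - 6 = -8)
C(R, u) = 3/2 (C(R, u) = -1 + (½)*5 = -1 + 5/2 = 3/2)
f(j, D) = 0 (f(j, D) = -3 + 3 = 0)
C(5, z(2, -5))*(-24 - 1*(-18)) + f(7, -7) = 3*(-24 - 1*(-18))/2 + 0 = 3*(-24 + 18)/2 + 0 = (3/2)*(-6) + 0 = -9 + 0 = -9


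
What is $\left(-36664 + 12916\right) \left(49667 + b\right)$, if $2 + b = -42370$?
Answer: $-173241660$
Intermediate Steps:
$b = -42372$ ($b = -2 - 42370 = -42372$)
$\left(-36664 + 12916\right) \left(49667 + b\right) = \left(-36664 + 12916\right) \left(49667 - 42372\right) = \left(-23748\right) 7295 = -173241660$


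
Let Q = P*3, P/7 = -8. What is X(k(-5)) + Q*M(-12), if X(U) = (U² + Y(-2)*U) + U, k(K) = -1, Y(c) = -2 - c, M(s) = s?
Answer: 2016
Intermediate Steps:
P = -56 (P = 7*(-8) = -56)
Q = -168 (Q = -56*3 = -168)
X(U) = U + U² (X(U) = (U² + (-2 - 1*(-2))*U) + U = (U² + (-2 + 2)*U) + U = (U² + 0*U) + U = (U² + 0) + U = U² + U = U + U²)
X(k(-5)) + Q*M(-12) = -(1 - 1) - 168*(-12) = -1*0 + 2016 = 0 + 2016 = 2016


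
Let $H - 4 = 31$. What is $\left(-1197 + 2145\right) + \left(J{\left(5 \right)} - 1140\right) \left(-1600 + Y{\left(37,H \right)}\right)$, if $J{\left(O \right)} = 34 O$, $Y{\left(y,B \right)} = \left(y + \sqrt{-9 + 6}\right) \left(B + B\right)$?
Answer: $-959352 - 67900 i \sqrt{3} \approx -9.5935 \cdot 10^{5} - 1.1761 \cdot 10^{5} i$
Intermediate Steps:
$H = 35$ ($H = 4 + 31 = 35$)
$Y{\left(y,B \right)} = 2 B \left(y + i \sqrt{3}\right)$ ($Y{\left(y,B \right)} = \left(y + \sqrt{-3}\right) 2 B = \left(y + i \sqrt{3}\right) 2 B = 2 B \left(y + i \sqrt{3}\right)$)
$\left(-1197 + 2145\right) + \left(J{\left(5 \right)} - 1140\right) \left(-1600 + Y{\left(37,H \right)}\right) = \left(-1197 + 2145\right) + \left(34 \cdot 5 - 1140\right) \left(-1600 + 2 \cdot 35 \left(37 + i \sqrt{3}\right)\right) = 948 + \left(170 - 1140\right) \left(-1600 + \left(2590 + 70 i \sqrt{3}\right)\right) = 948 - 970 \left(990 + 70 i \sqrt{3}\right) = 948 - \left(960300 + 67900 i \sqrt{3}\right) = -959352 - 67900 i \sqrt{3}$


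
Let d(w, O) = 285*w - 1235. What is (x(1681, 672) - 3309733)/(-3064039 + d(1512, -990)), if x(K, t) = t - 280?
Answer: 3309341/2634354 ≈ 1.2562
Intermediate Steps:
d(w, O) = -1235 + 285*w
x(K, t) = -280 + t
(x(1681, 672) - 3309733)/(-3064039 + d(1512, -990)) = ((-280 + 672) - 3309733)/(-3064039 + (-1235 + 285*1512)) = (392 - 3309733)/(-3064039 + (-1235 + 430920)) = -3309341/(-3064039 + 429685) = -3309341/(-2634354) = -3309341*(-1/2634354) = 3309341/2634354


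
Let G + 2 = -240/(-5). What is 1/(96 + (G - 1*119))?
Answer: 1/23 ≈ 0.043478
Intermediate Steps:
G = 46 (G = -2 - 240/(-5) = -2 - 240*(-1)/5 = -2 - 20*(-12/5) = -2 + 48 = 46)
1/(96 + (G - 1*119)) = 1/(96 + (46 - 1*119)) = 1/(96 + (46 - 119)) = 1/(96 - 73) = 1/23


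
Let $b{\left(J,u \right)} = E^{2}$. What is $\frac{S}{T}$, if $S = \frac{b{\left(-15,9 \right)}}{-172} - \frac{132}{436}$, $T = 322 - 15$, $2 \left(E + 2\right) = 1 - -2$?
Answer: $- \frac{22813}{23022544} \approx -0.0009909$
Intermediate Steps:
$E = - \frac{1}{2}$ ($E = -2 + \frac{1 - -2}{2} = -2 + \frac{1 + 2}{2} = -2 + \frac{1}{2} \cdot 3 = -2 + \frac{3}{2} = - \frac{1}{2} \approx -0.5$)
$b{\left(J,u \right)} = \frac{1}{4}$ ($b{\left(J,u \right)} = \left(- \frac{1}{2}\right)^{2} = \frac{1}{4}$)
$T = 307$ ($T = 322 - 15 = 307$)
$S = - \frac{22813}{74992}$ ($S = \frac{1}{4 \left(-172\right)} - \frac{132}{436} = \frac{1}{4} \left(- \frac{1}{172}\right) - \frac{33}{109} = - \frac{1}{688} - \frac{33}{109} = - \frac{22813}{74992} \approx -0.30421$)
$\frac{S}{T} = - \frac{22813}{74992 \cdot 307} = \left(- \frac{22813}{74992}\right) \frac{1}{307} = - \frac{22813}{23022544}$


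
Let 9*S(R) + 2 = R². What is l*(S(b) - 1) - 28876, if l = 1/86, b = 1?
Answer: -11175017/387 ≈ -28876.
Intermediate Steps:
l = 1/86 ≈ 0.011628
S(R) = -2/9 + R²/9
l*(S(b) - 1) - 28876 = ((-2/9 + (⅑)*1²) - 1)/86 - 28876 = ((-2/9 + (⅑)*1) - 1)/86 - 28876 = ((-2/9 + ⅑) - 1)/86 - 28876 = (-⅑ - 1)/86 - 28876 = (1/86)*(-10/9) - 28876 = -5/387 - 28876 = -11175017/387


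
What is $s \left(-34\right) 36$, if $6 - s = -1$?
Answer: $-8568$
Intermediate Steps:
$s = 7$ ($s = 6 - -1 = 6 + 1 = 7$)
$s \left(-34\right) 36 = 7 \left(-34\right) 36 = \left(-238\right) 36 = -8568$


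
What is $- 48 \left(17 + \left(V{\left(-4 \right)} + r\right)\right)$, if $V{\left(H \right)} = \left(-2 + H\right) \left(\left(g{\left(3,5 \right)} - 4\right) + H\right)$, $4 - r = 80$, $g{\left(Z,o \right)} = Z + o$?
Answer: $2832$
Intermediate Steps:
$r = -76$ ($r = 4 - 80 = -76$)
$V{\left(H \right)} = \left(-2 + H\right) \left(4 + H\right)$ ($V{\left(H \right)} = \left(-2 + H\right) \left(\left(\left(3 + 5\right) - 4\right) + H\right) = \left(-2 + H\right) \left(\left(8 - 4\right) + H\right) = \left(-2 + H\right) \left(4 + H\right)$)
$- 48 \left(17 + \left(V{\left(-4 \right)} + r\right)\right) = - 48 \left(17 + \left(\left(-8 + \left(-4\right)^{2} + 2 \left(-4\right)\right) - 76\right)\right) = - 48 \left(17 - 76\right) = \left(-48\right) \left(-59\right) = 2832$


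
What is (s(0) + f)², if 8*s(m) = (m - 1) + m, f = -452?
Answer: 13082689/64 ≈ 2.0442e+5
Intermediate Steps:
s(m) = -⅛ + m/4 (s(m) = ((m - 1) + m)/8 = ((-1 + m) + m)/8 = (-1 + 2*m)/8 = -⅛ + m/4)
(s(0) + f)² = ((-⅛ + (¼)*0) - 452)² = ((-⅛ + 0) - 452)² = (-⅛ - 452)² = (-3617/8)² = 13082689/64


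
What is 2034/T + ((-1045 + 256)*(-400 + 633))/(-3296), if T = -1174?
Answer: 104560287/1934752 ≈ 54.043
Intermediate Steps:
2034/T + ((-1045 + 256)*(-400 + 633))/(-3296) = 2034/(-1174) + ((-1045 + 256)*(-400 + 633))/(-3296) = 2034*(-1/1174) - 789*233*(-1/3296) = -1017/587 - 183837*(-1/3296) = -1017/587 + 183837/3296 = 104560287/1934752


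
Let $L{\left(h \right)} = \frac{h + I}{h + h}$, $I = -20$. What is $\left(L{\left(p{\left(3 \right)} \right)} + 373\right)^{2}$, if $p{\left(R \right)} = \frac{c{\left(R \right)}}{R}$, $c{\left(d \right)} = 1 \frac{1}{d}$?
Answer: $\frac{321489}{4} \approx 80372.0$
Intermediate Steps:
$c{\left(d \right)} = \frac{1}{d}$
$p{\left(R \right)} = \frac{1}{R^{2}}$ ($p{\left(R \right)} = \frac{1}{R R} = \frac{1}{R^{2}}$)
$L{\left(h \right)} = \frac{-20 + h}{2 h}$ ($L{\left(h \right)} = \frac{h - 20}{h + h} = \frac{-20 + h}{2 h}$)
$\left(L{\left(p{\left(3 \right)} \right)} + 373\right)^{2} = \left(\frac{-20 + \frac{1}{9}}{2 \cdot \frac{1}{9}} + 373\right)^{2} = \left(\frac{\frac{1}{\frac{1}{9}} \left(-20 + \frac{1}{9}\right)}{2} + 373\right)^{2} = \left(\frac{1}{2} \cdot 9 \left(- \frac{179}{9}\right) + 373\right)^{2} = \left(- \frac{179}{2} + 373\right)^{2} = \left(\frac{567}{2}\right)^{2} = \frac{321489}{4}$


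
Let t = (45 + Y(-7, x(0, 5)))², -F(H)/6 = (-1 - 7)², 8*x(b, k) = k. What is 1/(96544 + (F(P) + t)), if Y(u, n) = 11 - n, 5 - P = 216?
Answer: 64/6350489 ≈ 1.0078e-5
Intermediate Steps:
x(b, k) = k/8
P = -211 (P = 5 - 1*216 = 5 - 216 = -211)
F(H) = -384 (F(H) = -6*(-1 - 7)² = -6*(-8)² = -6*64 = -384)
t = 196249/64 (t = (45 + (11 - 5/8))² = (45 + 83/8)² = (443/8)² = 196249/64 ≈ 3066.4)
1/(96544 + (F(P) + t)) = 1/(96544 + (-384 + 196249/64)) = 1/(96544 + 171673/64) = 1/(6350489/64) = 64/6350489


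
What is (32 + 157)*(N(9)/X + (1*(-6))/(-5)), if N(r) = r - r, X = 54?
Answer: 1134/5 ≈ 226.80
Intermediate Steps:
N(r) = 0
(32 + 157)*(N(9)/X + (1*(-6))/(-5)) = (32 + 157)*(0/54 + (1*(-6))/(-5)) = 189*(0*(1/54) - 6*(-1/5)) = 189*(0 + 6/5) = 189*(6/5) = 1134/5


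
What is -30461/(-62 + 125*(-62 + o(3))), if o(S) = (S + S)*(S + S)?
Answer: 30461/3312 ≈ 9.1972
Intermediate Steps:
o(S) = 4*S² (o(S) = (2*S)*(2*S) = 4*S²)
-30461/(-62 + 125*(-62 + o(3))) = -30461/(-62 + 125*(-62 + 4*3²)) = -30461/(-62 + 125*(-62 + 4*9)) = -30461/(-62 + 125*(-62 + 36)) = -30461/(-62 + 125*(-26)) = -30461/(-62 - 3250) = -30461/(-3312) = -30461*(-1/3312) = 30461/3312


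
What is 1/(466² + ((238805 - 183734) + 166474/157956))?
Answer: 78978/21500027243 ≈ 3.6734e-6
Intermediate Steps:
1/(466² + ((238805 - 183734) + 166474/157956)) = 1/(217156 + (55071 + 166474*(1/157956))) = 1/(217156 + (55071 + 83237/78978)) = 1/(217156 + 4349480675/78978) = 1/(21500027243/78978) = 78978/21500027243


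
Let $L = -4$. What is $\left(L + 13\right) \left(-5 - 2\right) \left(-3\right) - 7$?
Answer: $182$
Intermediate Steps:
$\left(L + 13\right) \left(-5 - 2\right) \left(-3\right) - 7 = \left(-4 + 13\right) \left(-5 - 2\right) \left(-3\right) - 7 = 9 \left(-5 + \left(-5 + 3\right)\right) \left(-3\right) - 7 = 9 \left(-5 - 2\right) \left(-3\right) - 7 = 9 \left(\left(-7\right) \left(-3\right)\right) - 7 = 9 \cdot 21 - 7 = 189 - 7 = 182$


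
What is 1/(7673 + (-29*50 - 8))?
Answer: 1/6215 ≈ 0.00016090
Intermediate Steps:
1/(7673 + (-29*50 - 8)) = 1/(7673 + (-1450 - 8)) = 1/(7673 - 1458) = 1/6215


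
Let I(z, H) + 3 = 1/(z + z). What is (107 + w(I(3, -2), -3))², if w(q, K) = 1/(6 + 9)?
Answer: 2579236/225 ≈ 11463.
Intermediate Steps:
I(z, H) = -3 + 1/(2*z) (I(z, H) = -3 + 1/(z + z) = -3 + 1/(2*z))
w(q, K) = 1/15
(107 + w(I(3, -2), -3))² = (107 + 1/15)² = (1606/15)² = 2579236/225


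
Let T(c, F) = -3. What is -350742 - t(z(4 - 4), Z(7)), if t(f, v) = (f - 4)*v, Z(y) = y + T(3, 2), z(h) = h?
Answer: -350726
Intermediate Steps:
Z(y) = -3 + y (Z(y) = y - 3 = -3 + y)
t(f, v) = v*(-4 + f) (t(f, v) = (-4 + f)*v = v*(-4 + f))
-350742 - t(z(4 - 4), Z(7)) = -350742 - (-3 + 7)*(-4 + (4 - 4)) = -350742 - 4*(-4 + 0) = -350742 - 4*(-4) = -350742 - 1*(-16) = -350742 + 16 = -350726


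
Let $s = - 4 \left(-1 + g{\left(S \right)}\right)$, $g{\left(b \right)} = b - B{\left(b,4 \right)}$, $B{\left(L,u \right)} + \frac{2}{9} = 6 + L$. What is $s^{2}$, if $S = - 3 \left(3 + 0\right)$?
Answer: $\frac{59536}{81} \approx 735.01$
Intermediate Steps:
$S = -9$ ($S = \left(-3\right) 3 = -9$)
$B{\left(L,u \right)} = \frac{52}{9} + L$ ($B{\left(L,u \right)} = - \frac{2}{9} + \left(6 + L\right) = \frac{52}{9} + L$)
$g{\left(b \right)} = - \frac{52}{9}$ ($g{\left(b \right)} = b - \left(\frac{52}{9} + b\right) = - \frac{52}{9}$)
$s = \frac{244}{9}$ ($s = - 4 \left(-1 - \frac{52}{9}\right) = \left(-4\right) \left(- \frac{61}{9}\right) = \frac{244}{9} \approx 27.111$)
$s^{2} = \left(\frac{244}{9}\right)^{2} = \frac{59536}{81}$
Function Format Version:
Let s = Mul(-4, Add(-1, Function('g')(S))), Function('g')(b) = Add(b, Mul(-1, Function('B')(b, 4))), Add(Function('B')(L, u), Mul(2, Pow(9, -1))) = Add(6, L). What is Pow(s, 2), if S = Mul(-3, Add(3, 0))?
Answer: Rational(59536, 81) ≈ 735.01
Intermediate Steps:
S = -9 (S = Mul(-3, 3) = -9)
Function('B')(L, u) = Add(Rational(52, 9), L) (Function('B')(L, u) = Add(Rational(-2, 9), Add(6, L)) = Add(Rational(52, 9), L))
Function('g')(b) = Rational(-52, 9) (Function('g')(b) = Add(b, Mul(-1, Add(Rational(52, 9), b))) = Add(b, Add(Rational(-52, 9), Mul(-1, b))) = Rational(-52, 9))
s = Rational(244, 9) (s = Mul(-4, Add(-1, Rational(-52, 9))) = Mul(-4, Rational(-61, 9)) = Rational(244, 9) ≈ 27.111)
Pow(s, 2) = Pow(Rational(244, 9), 2) = Rational(59536, 81)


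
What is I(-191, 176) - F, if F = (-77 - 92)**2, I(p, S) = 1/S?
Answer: -5026735/176 ≈ -28561.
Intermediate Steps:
F = 28561 (F = (-169)**2 = 28561)
I(-191, 176) - F = 1/176 - 1*28561 = 1/176 - 28561 = -5026735/176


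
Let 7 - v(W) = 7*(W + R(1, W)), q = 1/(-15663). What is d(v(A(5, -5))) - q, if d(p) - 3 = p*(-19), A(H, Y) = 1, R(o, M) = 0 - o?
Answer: -2036189/15663 ≈ -130.00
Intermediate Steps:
R(o, M) = -o
q = -1/15663 ≈ -6.3845e-5
v(W) = 14 - 7*W (v(W) = 7 - 7*(W - 1*1) = 7 - 7*(W - 1) = 7 - 7*(-1 + W) = 7 - (-7 + 7*W) = 7 + (7 - 7*W) = 14 - 7*W)
d(p) = 3 - 19*p (d(p) = 3 + p*(-19) = 3 - 19*p)
d(v(A(5, -5))) - q = (3 - 19*(14 - 7*1)) - 1*(-1/15663) = (3 - 19*(14 - 7)) + 1/15663 = (3 - 19*7) + 1/15663 = (3 - 133) + 1/15663 = -130 + 1/15663 = -2036189/15663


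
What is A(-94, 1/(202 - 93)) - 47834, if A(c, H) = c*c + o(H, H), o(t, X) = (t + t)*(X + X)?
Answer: -463335234/11881 ≈ -38998.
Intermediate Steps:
o(t, X) = 4*X*t (o(t, X) = (2*t)*(2*X) = 4*X*t)
A(c, H) = c² + 4*H² (A(c, H) = c*c + 4*H*H = c² + 4*H²)
A(-94, 1/(202 - 93)) - 47834 = ((-94)² + 4*(1/(202 - 93))²) - 47834 = (8836 + 4*(1/109)²) - 47834 = (8836 + 4*(1/11881)) - 47834 = (8836 + 4/11881) - 47834 = 104980520/11881 - 47834 = -463335234/11881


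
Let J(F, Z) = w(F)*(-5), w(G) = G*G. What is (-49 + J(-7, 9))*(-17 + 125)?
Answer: -31752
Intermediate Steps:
w(G) = G**2
J(F, Z) = -5*F**2 (J(F, Z) = F**2*(-5) = -5*F**2)
(-49 + J(-7, 9))*(-17 + 125) = (-49 - 5*(-7)**2)*(-17 + 125) = (-49 - 5*49)*108 = (-49 - 245)*108 = -294*108 = -31752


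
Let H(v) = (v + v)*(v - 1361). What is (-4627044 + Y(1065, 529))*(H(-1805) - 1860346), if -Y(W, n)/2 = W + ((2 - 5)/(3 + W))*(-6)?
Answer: -3942358971542946/89 ≈ -4.4296e+13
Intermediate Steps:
H(v) = 2*v*(-1361 + v) (H(v) = (2*v)*(-1361 + v) = 2*v*(-1361 + v))
Y(W, n) = -36/(3 + W) - 2*W (Y(W, n) = -2*(W + ((2 - 5)/(3 + W))*(-6)) = -2*(W - 3/(3 + W)*(-6)) = -2*(W + 18/(3 + W)) = -36/(3 + W) - 2*W)
(-4627044 + Y(1065, 529))*(H(-1805) - 1860346) = (-4627044 + 2*(-18 - 1*1065² - 3*1065)/(3 + 1065))*(2*(-1805)*(-1361 - 1805) - 1860346) = (-4627044 + 2*(-18 - 1*1134225 - 3195)/1068)*(2*(-1805)*(-3166) - 1860346) = (-4627044 + 2*(1/1068)*(-18 - 1134225 - 3195))*(11429260 - 1860346) = (-4627044 + 2*(1/1068)*(-1137438))*9568914 = (-4627044 - 189573/89)*9568914 = -411996489/89*9568914 = -3942358971542946/89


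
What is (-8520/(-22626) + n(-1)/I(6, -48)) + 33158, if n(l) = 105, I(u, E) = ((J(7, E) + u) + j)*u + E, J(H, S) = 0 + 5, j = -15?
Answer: 1000277909/30168 ≈ 33157.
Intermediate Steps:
J(H, S) = 5
I(u, E) = E + u*(-10 + u) (I(u, E) = ((5 + u) - 15)*u + E = (-10 + u)*u + E = u*(-10 + u) + E = E + u*(-10 + u))
(-8520/(-22626) + n(-1)/I(6, -48)) + 33158 = (-8520/(-22626) + 105/(-48 + 6**2 - 10*6)) + 33158 = (-8520*(-1/22626) + 105/(-48 + 36 - 60)) + 33158 = (1420/3771 + 105/(-72)) + 33158 = (1420/3771 + 105*(-1/72)) + 33158 = (1420/3771 - 35/24) + 33158 = -32635/30168 + 33158 = 1000277909/30168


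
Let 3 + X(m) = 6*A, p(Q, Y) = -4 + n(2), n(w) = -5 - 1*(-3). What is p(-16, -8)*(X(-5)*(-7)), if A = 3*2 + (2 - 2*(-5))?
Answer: 4410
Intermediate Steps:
n(w) = -2 (n(w) = -5 + 3 = -2)
A = 18 (A = 6 + (2 + 10) = 6 + 12 = 18)
p(Q, Y) = -6 (p(Q, Y) = -4 - 2 = -6)
X(m) = 105 (X(m) = -3 + 6*18 = -3 + 108 = 105)
p(-16, -8)*(X(-5)*(-7)) = -630*(-7) = -6*(-735) = 4410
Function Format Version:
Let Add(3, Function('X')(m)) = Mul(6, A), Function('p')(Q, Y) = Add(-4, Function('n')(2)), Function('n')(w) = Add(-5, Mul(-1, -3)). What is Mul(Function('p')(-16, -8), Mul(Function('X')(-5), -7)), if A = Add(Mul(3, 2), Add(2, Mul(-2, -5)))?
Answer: 4410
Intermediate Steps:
Function('n')(w) = -2 (Function('n')(w) = Add(-5, 3) = -2)
A = 18 (A = Add(6, Add(2, 10)) = Add(6, 12) = 18)
Function('p')(Q, Y) = -6 (Function('p')(Q, Y) = Add(-4, -2) = -6)
Function('X')(m) = 105 (Function('X')(m) = Add(-3, Mul(6, 18)) = Add(-3, 108) = 105)
Mul(Function('p')(-16, -8), Mul(Function('X')(-5), -7)) = Mul(-6, Mul(105, -7)) = Mul(-6, -735) = 4410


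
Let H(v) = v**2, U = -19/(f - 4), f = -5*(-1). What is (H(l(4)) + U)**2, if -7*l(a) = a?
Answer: 837225/2401 ≈ 348.70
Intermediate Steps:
l(a) = -a/7
f = 5
U = -19 (U = -19/(5 - 4) = -19/1 = -19*1 = -19)
(H(l(4)) + U)**2 = ((-1/7*4)**2 - 19)**2 = ((-4/7)**2 - 19)**2 = (16/49 - 19)**2 = (-915/49)**2 = 837225/2401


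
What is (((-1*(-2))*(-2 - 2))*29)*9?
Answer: -2088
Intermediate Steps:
(((-1*(-2))*(-2 - 2))*29)*9 = ((2*(-4))*29)*9 = -8*29*9 = -232*9 = -2088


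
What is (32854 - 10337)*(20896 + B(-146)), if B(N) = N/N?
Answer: 470537749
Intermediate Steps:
B(N) = 1
(32854 - 10337)*(20896 + B(-146)) = (32854 - 10337)*(20896 + 1) = 22517*20897 = 470537749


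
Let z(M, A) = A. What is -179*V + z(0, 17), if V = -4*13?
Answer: 9325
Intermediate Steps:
V = -52
-179*V + z(0, 17) = -179*(-52) + 17 = 9308 + 17 = 9325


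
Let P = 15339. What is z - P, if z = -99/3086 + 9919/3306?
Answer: -39115760596/2550579 ≈ -15336.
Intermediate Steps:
z = 7570685/2550579 (z = -99*1/3086 + 9919*(1/3306) = -99/3086 + 9919/3306 = 7570685/2550579 ≈ 2.9682)
z - P = 7570685/2550579 - 1*15339 = 7570685/2550579 - 15339 = -39115760596/2550579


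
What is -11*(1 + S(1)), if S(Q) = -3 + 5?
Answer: -33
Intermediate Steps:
S(Q) = 2
-11*(1 + S(1)) = -11*(1 + 2) = -11*3 = -33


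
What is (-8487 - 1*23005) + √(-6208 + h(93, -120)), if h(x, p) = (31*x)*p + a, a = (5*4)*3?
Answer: -31492 + 2*I*√88027 ≈ -31492.0 + 593.39*I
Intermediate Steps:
a = 60 (a = 20*3 = 60)
h(x, p) = 60 + 31*p*x (h(x, p) = (31*x)*p + 60 = 31*p*x + 60 = 60 + 31*p*x)
(-8487 - 1*23005) + √(-6208 + h(93, -120)) = (-8487 - 1*23005) + √(-6208 + (60 + 31*(-120)*93)) = (-8487 - 23005) + √(-6208 + (60 - 345960)) = -31492 + √(-6208 - 345900) = -31492 + √(-352108) = -31492 + 2*I*√88027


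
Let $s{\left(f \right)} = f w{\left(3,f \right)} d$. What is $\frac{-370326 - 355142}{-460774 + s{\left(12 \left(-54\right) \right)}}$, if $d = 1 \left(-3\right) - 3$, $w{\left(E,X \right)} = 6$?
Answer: $\frac{362734}{218723} \approx 1.6584$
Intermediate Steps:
$d = -6$ ($d = -3 - 3 = -6$)
$s{\left(f \right)} = - 36 f$ ($s{\left(f \right)} = f 6 \left(-6\right) = 6 f \left(-6\right) = - 36 f$)
$\frac{-370326 - 355142}{-460774 + s{\left(12 \left(-54\right) \right)}} = \frac{-370326 - 355142}{-460774 - 36 \cdot 12 \left(-54\right)} = - \frac{725468}{-460774 - -23328} = - \frac{725468}{-460774 + 23328} = - \frac{725468}{-437446} = \left(-725468\right) \left(- \frac{1}{437446}\right) = \frac{362734}{218723}$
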